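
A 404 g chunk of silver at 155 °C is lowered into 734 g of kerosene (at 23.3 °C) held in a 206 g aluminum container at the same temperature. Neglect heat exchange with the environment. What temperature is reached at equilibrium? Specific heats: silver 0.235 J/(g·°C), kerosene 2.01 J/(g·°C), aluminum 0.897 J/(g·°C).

T_f ≈ 30.4 °C

T_f = Σ m_i c_i T_i / Σ m_i c_i:
T_f = (94.94×155 + 1475.3×23.3 + 184.78×23.3) / (94.94 + 1475.3 + 184.78)
    = 53397 / 1755.1 ≈ 30.42 °C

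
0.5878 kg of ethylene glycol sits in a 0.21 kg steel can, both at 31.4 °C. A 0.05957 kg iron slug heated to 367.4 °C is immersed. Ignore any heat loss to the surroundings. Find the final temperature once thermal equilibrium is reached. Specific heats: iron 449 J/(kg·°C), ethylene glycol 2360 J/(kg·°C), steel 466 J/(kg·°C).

T_f is the heat-capacity-weighted average of the initial temperatures:
T_f = (26.75×367.4 + 1387.2×31.4 + 97.86×31.4) / (26.75 + 1387.2 + 97.86)
    = 56458 / 1511.8 ≈ 37.34 °C

T_f ≈ 37.3 °C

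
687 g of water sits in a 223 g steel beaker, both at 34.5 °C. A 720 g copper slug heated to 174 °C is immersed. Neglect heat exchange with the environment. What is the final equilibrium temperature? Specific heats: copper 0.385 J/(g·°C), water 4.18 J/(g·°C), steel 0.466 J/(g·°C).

T_f ≈ 46.4 °C

Heat gained plus heat lost sum to zero:
720·0.385·(T − 174) + 687·4.18·(T − 34.5) + 223·0.466·(T − 34.5) = 0
277.2(T − 174) + 2871.7(T − 34.5) + 103.92(T − 34.5) = 0
(277.2 + 2871.7 + 103.92) T = 277.2·174 + 2871.7·34.5 + 103.92·34.5
T ≈ 46.39 °C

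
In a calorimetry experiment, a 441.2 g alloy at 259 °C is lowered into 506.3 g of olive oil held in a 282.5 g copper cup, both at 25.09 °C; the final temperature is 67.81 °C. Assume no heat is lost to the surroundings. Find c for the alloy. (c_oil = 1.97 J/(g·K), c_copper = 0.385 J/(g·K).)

Conservation of energy gives ΣQ = 0:
441.2·c·(67.81 − 259) + 506.3·1.97·(67.81 − 25.09) + 282.5·0.385·(67.81 − 25.09) = 0
-84353 c = -47256
c = -47256/-84353 ≈ 0.5602 J/(g·K)

c ≈ 0.56 J/(g·K)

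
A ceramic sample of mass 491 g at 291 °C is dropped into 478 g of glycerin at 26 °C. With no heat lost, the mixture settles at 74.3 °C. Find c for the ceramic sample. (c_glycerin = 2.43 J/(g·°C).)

c ≈ 0.527 J/(g·°C)

m_s c (T_s − T_f) = m_glycerin c_glycerin (T_f − T_0):
491·c·(291 − 74.3) = 478·2.43·(74.3 − 26)
106400 c = 56102  ⇒  c ≈ 0.5273 J/(g·°C)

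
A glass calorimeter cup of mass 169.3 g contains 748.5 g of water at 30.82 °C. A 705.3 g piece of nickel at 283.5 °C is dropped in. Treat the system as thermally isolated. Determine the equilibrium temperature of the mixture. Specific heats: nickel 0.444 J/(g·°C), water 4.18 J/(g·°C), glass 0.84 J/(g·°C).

T_f ≈ 52.9 °C

T_f is the heat-capacity-weighted average of the initial temperatures:
T_f = (313.15*283.5 + 3128.7*30.82 + 142.21*30.82) / (313.15 + 3128.7 + 142.21)
    = 189589 / 3584.1 ≈ 52.90 °C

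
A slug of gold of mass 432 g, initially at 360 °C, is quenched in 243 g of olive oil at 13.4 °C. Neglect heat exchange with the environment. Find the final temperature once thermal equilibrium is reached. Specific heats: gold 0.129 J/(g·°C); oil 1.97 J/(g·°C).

T_f ≈ 49.5 °C

Let T be the final temperature. ΣQ_i = 0:
432*0.129*(T − 360) + 243*1.97*(T − 13.4) = 0
534.44 T = 26477
T = 26477 / 534.44 = 49.5 °C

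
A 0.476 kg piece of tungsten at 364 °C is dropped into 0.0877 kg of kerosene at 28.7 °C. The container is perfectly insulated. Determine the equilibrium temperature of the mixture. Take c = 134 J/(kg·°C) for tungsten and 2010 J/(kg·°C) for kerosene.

T_f ≈ 117.8 °C

T_f is the heat-capacity-weighted average of the initial temperatures:
T_f = (63.78×364 + 176.28×28.7) / (63.78 + 176.28)
    = 28277 / 240.06 ≈ 117.79 °C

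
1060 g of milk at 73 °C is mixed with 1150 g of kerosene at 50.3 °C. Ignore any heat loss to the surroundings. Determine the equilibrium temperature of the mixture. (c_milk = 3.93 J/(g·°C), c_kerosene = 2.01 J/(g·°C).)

Set heat shed by the hot body equal to heat absorbed by the cold body:
1060×3.93×(73 − T) = 1150×2.01×(T − 50.3)
4165.8(73 − T) = 2311.5(T − 50.3)
6477.3 T = 420372  ⇒  T ≈ 64.90 °C

T_f ≈ 64.9 °C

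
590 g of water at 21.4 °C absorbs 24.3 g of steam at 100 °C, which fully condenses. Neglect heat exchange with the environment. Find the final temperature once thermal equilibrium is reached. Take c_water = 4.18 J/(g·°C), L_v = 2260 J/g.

T_f ≈ 45.9 °C

Net heat exchanged in the isolated system is zero:
condense steam: −24.3×2260 = −54918
  condensed water 100 °C→T: 101.57(T − 100)
  original water: 2466.2(T − 21.4)
2567.8 T = 54918 + 10157 + 52777 = 117852
T ≈ 45.90 °C — below 100 °C, confirming all the steam condensed.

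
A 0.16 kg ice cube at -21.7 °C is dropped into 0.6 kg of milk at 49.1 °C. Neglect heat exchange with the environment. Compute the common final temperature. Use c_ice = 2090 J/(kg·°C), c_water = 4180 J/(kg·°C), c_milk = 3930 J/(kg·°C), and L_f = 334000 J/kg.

Energy balance with sensible and latent terms:
ice -21.7→0 °C: 0.16×2090×21.7 = 7256.5; latent heat to melt: 0.16×334000 = 53440; meltwater 0→T: 0.16×4180×T = 668.8 T; milk cools: 0.6×3930×(T − 49.1) = 2358(T − 49.1)
3026.8 T = 115778 − 60696 = 55081
T ≈ 18.20 °C — above 0 °C, consistent with complete melting.

T_f ≈ 18.2 °C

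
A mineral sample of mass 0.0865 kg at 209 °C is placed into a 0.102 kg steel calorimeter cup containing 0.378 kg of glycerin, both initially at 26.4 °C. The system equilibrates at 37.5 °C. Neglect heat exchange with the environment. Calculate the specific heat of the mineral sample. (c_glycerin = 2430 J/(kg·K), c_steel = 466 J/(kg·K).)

Conservation of energy gives ΣQ = 0:
0.0865×c×(37.5 − 209) + 0.378×2430×(37.5 − 26.4) + 0.102×466×(37.5 − 26.4) = 0
-14.83 c = -10723
c = -10723/-14.83 ≈ 722.9 J/(kg·K)

c ≈ 723 J/(kg·K)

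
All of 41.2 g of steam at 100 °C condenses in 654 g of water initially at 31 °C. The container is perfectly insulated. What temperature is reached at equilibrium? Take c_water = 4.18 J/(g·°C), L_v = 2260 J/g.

T_f ≈ 67.1 °C

Heat gained plus heat lost sum to zero:
steam→water at 100 °C releases m L_v = 41.2×2260 = 93112; condensed water 100 °C→T: 172.22(T − 100); water warms: 654×4.18×(T − 31) = 2733.7(T − 31)
2905.9 T = 93112 + 17222 + 84745 = 195079
T ≈ 67.13 °C, under the boiling point, so the assumption holds.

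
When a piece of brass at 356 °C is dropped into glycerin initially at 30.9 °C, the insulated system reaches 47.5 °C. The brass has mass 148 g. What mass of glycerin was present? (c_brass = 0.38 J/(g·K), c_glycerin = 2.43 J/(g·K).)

m ≈ 430 g

|Q_brass| = |Q_glycerin|:
148×0.38×(356 − 47.5) = m×2.43×(47.5 − 30.9)
40.34 m = 17350  ⇒  m ≈ 430.1 g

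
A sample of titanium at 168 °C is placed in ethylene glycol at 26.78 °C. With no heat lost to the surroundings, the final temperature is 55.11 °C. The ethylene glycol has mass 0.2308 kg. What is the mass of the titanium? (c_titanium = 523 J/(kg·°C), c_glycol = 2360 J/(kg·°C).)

|Q_titanium| = |Q_glycol|:
m×523×(168 − 55.11) = 0.2308×2360×(55.11 − 26.78)
59041 m = 15431  ⇒  m ≈ 0.2614 kg

m ≈ 0.261 kg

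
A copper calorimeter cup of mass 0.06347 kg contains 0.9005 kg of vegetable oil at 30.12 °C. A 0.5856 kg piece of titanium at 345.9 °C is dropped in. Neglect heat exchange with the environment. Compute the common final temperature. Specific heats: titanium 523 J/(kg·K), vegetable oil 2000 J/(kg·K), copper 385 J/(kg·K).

T_f ≈ 75.5 °C

Heat gained plus heat lost sum to zero:
0.5856*523*(T − 345.9) + 0.9005*2000*(T − 30.12) + 0.06347*385*(T − 30.12) = 0
2131.7 T = 160921
T = 160921/2131.7 ≈ 75.49 °C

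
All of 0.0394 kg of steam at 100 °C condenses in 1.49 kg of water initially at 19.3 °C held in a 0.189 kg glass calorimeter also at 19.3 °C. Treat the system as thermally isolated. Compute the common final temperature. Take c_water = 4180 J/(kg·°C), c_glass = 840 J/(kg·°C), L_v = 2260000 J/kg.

Energy balance with sensible and latent terms:
latent heat released on condensation: 0.0394×2260000 = 89044; condensed water 100 °C→T: 164.69(T − 100); water warms: 1.49×4180×(T − 19.3) = 6228.2(T − 19.3); glass cup: 0.189×840×(T − 19.3) = 158.76(T − 19.3)
6551.7 T = 89044 + 16469 + 123268 = 228782
T ≈ 34.92 °C — below 100 °C, confirming all the steam condensed.

T_f ≈ 34.9 °C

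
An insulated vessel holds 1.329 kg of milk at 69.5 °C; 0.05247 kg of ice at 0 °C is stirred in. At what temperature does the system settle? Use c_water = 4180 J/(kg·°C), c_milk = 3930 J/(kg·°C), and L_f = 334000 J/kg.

Setting the total heat transfer to zero:
melt ice: 0.05247·334000 = 17525
  meltwater 0→T: 0.05247·4180·T = 219.32 T
  milk: 5223(T − 69.5)
5442.3 T = 362996 − 17525 = 345471
T ≈ 63.48 °C (positive, so assuming full melt was valid).

T_f ≈ 63.5 °C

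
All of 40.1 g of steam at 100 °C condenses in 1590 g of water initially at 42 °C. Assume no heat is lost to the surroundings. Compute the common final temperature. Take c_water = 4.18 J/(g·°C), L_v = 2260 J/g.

Taking heat into each body as positive, Σ m c ΔT = 0:
condense steam: −40.1·2260 = −90626; condensed water 100 °C→T: 167.62(T − 100); original water: 6646.2(T − 42)
6813.8 T = 90626 + 16762 + 279140 = 386528
T ≈ 56.73 °C — below 100 °C, confirming all the steam condensed.

T_f ≈ 56.7 °C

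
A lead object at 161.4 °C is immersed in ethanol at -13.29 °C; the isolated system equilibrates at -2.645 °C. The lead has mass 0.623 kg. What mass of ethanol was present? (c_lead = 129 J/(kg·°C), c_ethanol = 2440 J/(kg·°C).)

Heat lost by the lead = heat gained by the ethanol:
0.623·129·(161.4 − -2.645) = m·2440·(-2.645 − (-13.29))
25974 m = 13184  ⇒  m ≈ 0.5076 kg

m ≈ 0.508 kg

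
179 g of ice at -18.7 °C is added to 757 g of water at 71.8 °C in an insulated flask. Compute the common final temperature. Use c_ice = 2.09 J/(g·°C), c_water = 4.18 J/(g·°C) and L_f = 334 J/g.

T_f ≈ 41.0 °C

Energy balance with sensible and latent terms:
ice -18.7→0 °C: 179×2.09×18.7 = 6995.9; fusion: m_ice L_f = 179×334 = 59786; meltwater 0→T: 179×4.18×T = 748.22 T; water cools: 757×4.18×(T − 71.8) = 3164.3(T − 71.8)
3912.5 T = 227194 − 66782 = 160412
T ≈ 41.00 °C — above 0 °C, consistent with complete melting.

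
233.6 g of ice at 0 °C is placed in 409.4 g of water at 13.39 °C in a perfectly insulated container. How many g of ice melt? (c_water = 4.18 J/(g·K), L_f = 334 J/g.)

Cooling the water to 0 °C releases 409.4×4.18×13.39 = 22914 J.
Fully melting the ice requires m_ice L_f = 233.6×334 = 78022 J.
22914 J < 78022 J, so only part of the ice melts and the system sits at 0 °C.
Mass melted = 22914/334 ≈ 68.61 g.

m_melted ≈ 68.6 g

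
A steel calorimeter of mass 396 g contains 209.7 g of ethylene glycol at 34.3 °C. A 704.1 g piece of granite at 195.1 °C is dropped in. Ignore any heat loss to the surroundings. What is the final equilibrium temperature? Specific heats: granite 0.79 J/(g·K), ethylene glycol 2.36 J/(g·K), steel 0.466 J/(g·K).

T_f ≈ 106.7 °C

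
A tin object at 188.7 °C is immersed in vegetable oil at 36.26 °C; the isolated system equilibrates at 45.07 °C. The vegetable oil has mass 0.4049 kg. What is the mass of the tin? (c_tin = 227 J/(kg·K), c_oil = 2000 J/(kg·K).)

Taking heat into each body as positive, Σ m c ΔT = 0:
m×227×(45.07 − 188.7) + 0.4049×2000×(45.07 − 36.26) = 0
-32604 m = -7134.3
m = -7134.3/-32604 ≈ 0.2188 kg

m ≈ 0.219 kg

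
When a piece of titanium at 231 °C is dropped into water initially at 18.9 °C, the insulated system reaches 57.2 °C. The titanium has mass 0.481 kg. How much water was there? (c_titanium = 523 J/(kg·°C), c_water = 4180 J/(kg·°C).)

m ≈ 0.273 kg

Heat lost by the titanium = heat gained by the water:
0.481×523×(231 − 57.2) = m×4180×(57.2 − 18.9)
160094 m = 43722  ⇒  m ≈ 0.2731 kg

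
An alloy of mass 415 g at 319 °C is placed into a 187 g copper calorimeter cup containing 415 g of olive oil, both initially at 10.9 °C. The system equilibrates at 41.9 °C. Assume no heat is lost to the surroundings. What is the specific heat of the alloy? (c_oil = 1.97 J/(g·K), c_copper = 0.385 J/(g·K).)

c ≈ 0.24 J/(g·K)

Energy conservation, ΣQ = 0:
415·c·(41.9 − 319) + 415·1.97·(41.9 − 10.9) + 187·0.385·(41.9 − 10.9) = 0
-114997 c = -27576
c = -27576/-114997 ≈ 0.2398 J/(g·K)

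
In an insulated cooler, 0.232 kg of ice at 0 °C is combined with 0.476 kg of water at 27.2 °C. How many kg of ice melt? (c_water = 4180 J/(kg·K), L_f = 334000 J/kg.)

Heat available from the water dropping to 0 °C: 0.476×4180×27.2 = 54119 J.
Fully melting the ice requires m_ice L_f = 0.232×334000 = 77488 J.
Since 54119 < 77488 J, not all the ice melts; equilibrium is at 0 °C.
m_melted×334000 = 54119  ⇒  m_melted ≈ 0.162 kg.

m_melted ≈ 0.162 kg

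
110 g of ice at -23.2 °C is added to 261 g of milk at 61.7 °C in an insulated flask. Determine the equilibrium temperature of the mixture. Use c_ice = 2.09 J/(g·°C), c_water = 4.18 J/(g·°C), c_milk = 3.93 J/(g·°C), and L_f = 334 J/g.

Let T be the final temperature. ΣQ_i = 0:
warm ice to 0 °C: 110·2.09·(0 − (-23.2)) = 5333.7
  melt ice: 110·334 = 36740
  warm the meltwater: 459.8 T
  milk cools: 261·3.93·(T − 61.7) = 1025.7(T − 61.7)
1485.5 T = 63288 − 42074 = 21214
T ≈ 14.28 °C — above 0 °C, consistent with complete melting.

T_f ≈ 14.3 °C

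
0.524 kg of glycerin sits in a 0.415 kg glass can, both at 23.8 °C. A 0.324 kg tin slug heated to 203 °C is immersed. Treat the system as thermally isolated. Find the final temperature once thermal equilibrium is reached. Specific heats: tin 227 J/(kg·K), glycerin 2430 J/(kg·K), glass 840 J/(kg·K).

T_f ≈ 31.6 °C

Conservation of energy gives ΣQ = 0:
0.324×227×(T − 203) + 0.524×2430×(T − 23.8) + 0.415×840×(T − 23.8) = 0
73.55(T − 203) + 1273.3(T − 23.8) + 348.6(T − 23.8) = 0
(73.55 + 1273.3 + 348.6) T = 73.55×203 + 1273.3×23.8 + 348.6×23.8
T = 53532/1695.5 ≈ 31.57 °C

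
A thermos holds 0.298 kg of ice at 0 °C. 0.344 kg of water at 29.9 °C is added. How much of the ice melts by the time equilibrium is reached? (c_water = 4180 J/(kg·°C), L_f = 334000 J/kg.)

m_melted ≈ 0.129 kg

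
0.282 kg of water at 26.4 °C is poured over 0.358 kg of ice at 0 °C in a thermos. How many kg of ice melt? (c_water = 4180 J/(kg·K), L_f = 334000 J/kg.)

Cooling the water to 0 °C releases 0.282·4180·26.4 = 31119 J.
Fully melting the ice requires m_ice L_f = 0.358·334000 = 119572 J.
31119 J < 119572 J, so only part of the ice melts and the system sits at 0 °C.
m_melt = 31119 / L_f = 0.09317 kg.

m_melted ≈ 0.0932 kg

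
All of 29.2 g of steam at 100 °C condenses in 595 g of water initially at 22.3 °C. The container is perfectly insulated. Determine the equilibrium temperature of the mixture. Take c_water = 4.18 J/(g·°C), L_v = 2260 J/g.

Taking heat into each body as positive, Σ m c ΔT = 0:
steam→water at 100 °C releases m L_v = 29.2×2260 = 65992
  condensate cools 100→T: 29.2×4.18×(T − 100) = 122.06(T − 100)
  original water: 2487.1(T − 22.3)
2609.2 T = 65992 + 12206 + 55462 = 133660
T ≈ 51.23 °C, under the boiling point, so the assumption holds.

T_f ≈ 51.2 °C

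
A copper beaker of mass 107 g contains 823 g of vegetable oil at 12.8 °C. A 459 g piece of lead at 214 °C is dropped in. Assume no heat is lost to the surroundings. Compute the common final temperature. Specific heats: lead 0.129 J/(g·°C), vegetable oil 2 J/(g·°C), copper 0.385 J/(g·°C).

Let T be the final temperature. ΣQ_i = 0:
459·0.129·(T − 214) + 823·2·(T − 12.8) + 107·0.385·(T − 12.8) = 0
1746.4 T = 34267
T = 34267/1746.4 ≈ 19.62 °C

T_f ≈ 19.6 °C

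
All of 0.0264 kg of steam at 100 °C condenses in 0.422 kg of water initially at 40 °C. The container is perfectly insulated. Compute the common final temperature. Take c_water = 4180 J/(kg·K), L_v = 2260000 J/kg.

T_f ≈ 75.4 °C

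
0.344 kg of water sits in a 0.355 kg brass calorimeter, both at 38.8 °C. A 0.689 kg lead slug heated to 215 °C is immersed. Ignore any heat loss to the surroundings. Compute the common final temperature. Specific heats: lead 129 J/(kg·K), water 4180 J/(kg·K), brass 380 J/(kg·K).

T_f is the heat-capacity-weighted average of the initial temperatures:
T_f = (88.88*215 + 1437.9*38.8 + 134.9*38.8) / (88.88 + 1437.9 + 134.9)
    = 80135 / 1661.7 ≈ 48.22 °C

T_f ≈ 48.2 °C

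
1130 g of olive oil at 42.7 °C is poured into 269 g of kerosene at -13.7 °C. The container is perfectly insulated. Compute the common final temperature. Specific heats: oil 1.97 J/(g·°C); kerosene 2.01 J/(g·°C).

Energy conservation, ΣQ = 0:
1130*1.97*(T − 42.7) + 269*2.01*(T − (-13.7)) = 0
2226.1(T − 42.7) + 540.69(T − (-13.7)) = 0
2766.8 T = 87647
T = 87647/2766.8 ≈ 31.68 °C

T_f ≈ 31.7 °C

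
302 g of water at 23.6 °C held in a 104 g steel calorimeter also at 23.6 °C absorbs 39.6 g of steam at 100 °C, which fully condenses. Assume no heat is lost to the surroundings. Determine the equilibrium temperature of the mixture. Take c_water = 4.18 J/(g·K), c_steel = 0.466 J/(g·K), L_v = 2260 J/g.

T_f ≈ 92.8 °C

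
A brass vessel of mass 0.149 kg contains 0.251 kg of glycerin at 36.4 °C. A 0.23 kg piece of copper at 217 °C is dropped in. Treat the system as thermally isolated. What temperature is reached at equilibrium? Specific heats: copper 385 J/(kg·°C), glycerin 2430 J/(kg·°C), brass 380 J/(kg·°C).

T_f ≈ 57.6 °C

Energy conservation, ΣQ = 0:
0.23×385×(T − 217) + 0.251×2430×(T − 36.4) + 0.149×380×(T − 36.4) = 0
88.55(T − 217) + 609.93(T − 36.4) + 56.62(T − 36.4) = 0
(88.55 + 609.93 + 56.62) T = 88.55×217 + 609.93×36.4 + 56.62×36.4
T ≈ 57.58 °C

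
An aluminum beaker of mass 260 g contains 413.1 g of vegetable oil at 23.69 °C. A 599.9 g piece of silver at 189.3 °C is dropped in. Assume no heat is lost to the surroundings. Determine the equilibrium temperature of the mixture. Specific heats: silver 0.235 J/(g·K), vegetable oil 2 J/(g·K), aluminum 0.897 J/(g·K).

T_f ≈ 43.1 °C

Conservation of energy gives ΣQ = 0:
599.9·0.235·(T − 189.3) + 413.1·2·(T − 23.69) + 260·0.897·(T − 23.69) = 0
140.98(T − 189.3) + 826.2(T − 23.69) + 233.22(T − 23.69) = 0
(140.98 + 826.2 + 233.22) T = 140.98·189.3 + 826.2·23.69 + 233.22·23.69
T ≈ 43.14 °C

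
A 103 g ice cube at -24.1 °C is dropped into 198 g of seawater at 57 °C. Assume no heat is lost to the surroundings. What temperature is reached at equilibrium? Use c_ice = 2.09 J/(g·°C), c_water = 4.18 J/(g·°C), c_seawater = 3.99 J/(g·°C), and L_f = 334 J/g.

T_f ≈ 4.5 °C

Energy conservation, ΣQ = 0:
ice -24.1→0 °C: 103·2.09·24.1 = 5188; latent heat to melt: 103·334 = 34402; meltwater 0→T: 103·4.18·T = 430.54 T; seawater cools: 198·3.99·(T − 57) = 790.02(T − 57)
1220.6 T = 45031 − 39590 = 5441.1
T ≈ 4.46 °C — above 0 °C, consistent with complete melting.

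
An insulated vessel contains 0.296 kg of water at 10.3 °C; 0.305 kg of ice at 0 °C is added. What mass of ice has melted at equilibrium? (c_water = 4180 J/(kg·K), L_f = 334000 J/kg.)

m_melted ≈ 0.0382 kg

Water can give up m c ΔT = 0.296·4180·10.3 = 12744 J before reaching 0 °C.
Melting all 0.305 kg of ice would need 0.305·334000 = 101870 J.
That's not enough to melt it all — equilibrium is at 0 °C with ice remaining.
m_melt = 12744 / L_f = 0.03816 kg.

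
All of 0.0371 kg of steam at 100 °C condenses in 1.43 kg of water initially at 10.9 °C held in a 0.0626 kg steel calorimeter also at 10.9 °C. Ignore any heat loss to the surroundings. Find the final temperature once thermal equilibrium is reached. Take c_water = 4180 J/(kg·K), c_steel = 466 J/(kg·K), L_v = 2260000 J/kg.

T_f ≈ 26.8 °C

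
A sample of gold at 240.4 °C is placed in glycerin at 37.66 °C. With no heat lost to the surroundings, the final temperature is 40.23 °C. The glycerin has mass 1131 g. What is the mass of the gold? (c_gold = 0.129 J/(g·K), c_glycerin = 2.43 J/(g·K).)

m ≈ 274 g

|Q_gold| = |Q_glycerin|:
m×0.129×(240.4 − 40.23) = 1131×2.43×(40.23 − 37.66)
25.82 m = 7063.2  ⇒  m ≈ 273.5 g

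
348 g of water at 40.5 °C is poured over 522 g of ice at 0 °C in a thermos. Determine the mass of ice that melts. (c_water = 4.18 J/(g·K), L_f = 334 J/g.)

Cooling the water to 0 °C releases 348×4.18×40.5 = 58913 J.
Fully melting the ice requires m_ice L_f = 522×334 = 174348 J.
58913 J < 174348 J, so only part of the ice melts and the system sits at 0 °C.
m_melted×334 = 58913  ⇒  m_melted ≈ 176.4 g.

m_melted ≈ 176 g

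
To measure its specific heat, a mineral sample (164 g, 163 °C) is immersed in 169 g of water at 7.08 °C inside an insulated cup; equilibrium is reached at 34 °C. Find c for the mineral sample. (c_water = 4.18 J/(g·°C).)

c ≈ 0.899 J/(g·°C)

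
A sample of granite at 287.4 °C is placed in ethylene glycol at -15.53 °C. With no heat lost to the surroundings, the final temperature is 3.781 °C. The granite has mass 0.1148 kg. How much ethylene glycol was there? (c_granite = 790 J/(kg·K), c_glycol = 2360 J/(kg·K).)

m ≈ 0.564 kg

Conservation of energy gives ΣQ = 0:
0.1148·790·(3.781 − 287.4) + m·2360·(3.781 − (-15.53)) = 0
45574 m = 25722
m = 25722/45574 ≈ 0.5644 kg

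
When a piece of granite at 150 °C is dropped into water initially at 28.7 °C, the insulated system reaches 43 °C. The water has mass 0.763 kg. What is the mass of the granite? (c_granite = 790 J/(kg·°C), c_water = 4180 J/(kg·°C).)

m ≈ 0.54 kg

|Q_granite| = |Q_water|:
m×790×(150 − 43) = 0.763×4180×(43 − 28.7)
84530 m = 45608  ⇒  m ≈ 0.5395 kg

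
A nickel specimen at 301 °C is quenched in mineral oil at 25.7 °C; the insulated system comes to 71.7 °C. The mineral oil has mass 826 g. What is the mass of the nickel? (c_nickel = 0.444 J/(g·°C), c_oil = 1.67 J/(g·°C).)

m ≈ 623 g

Conservation of energy gives ΣQ = 0:
m·0.444·(71.7 − 301) + 826·1.67·(71.7 − 25.7) = 0
-101.81 m = -63453
m = -63453/-101.81 ≈ 623.3 g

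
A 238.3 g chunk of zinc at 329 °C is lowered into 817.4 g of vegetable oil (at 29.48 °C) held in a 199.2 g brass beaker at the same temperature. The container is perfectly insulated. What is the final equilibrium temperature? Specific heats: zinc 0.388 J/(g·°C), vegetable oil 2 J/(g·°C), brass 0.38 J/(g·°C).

T_f ≈ 44.8 °C

Energy conservation, ΣQ = 0:
238.3×0.388×(T − 329) + 817.4×2×(T − 29.48) + 199.2×0.38×(T − 29.48) = 0
92.46(T − 329) + 1634.8(T − 29.48) + 75.7(T − 29.48) = 0
1803 T = 80845
T = 80845 / 1803 = 44.8 °C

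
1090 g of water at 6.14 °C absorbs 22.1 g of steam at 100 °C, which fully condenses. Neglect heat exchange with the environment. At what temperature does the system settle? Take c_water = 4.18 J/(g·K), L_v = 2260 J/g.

T_f ≈ 18.7 °C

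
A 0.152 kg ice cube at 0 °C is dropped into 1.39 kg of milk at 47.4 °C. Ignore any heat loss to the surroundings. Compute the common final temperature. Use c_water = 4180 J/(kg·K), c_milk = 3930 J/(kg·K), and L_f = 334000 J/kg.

T_f ≈ 34.1 °C

Sum of m c ΔT and latent-heat terms is zero:
fusion: m_ice L_f = 0.152·334000 = 50768; meltwater 0→T: 0.152·4180·T = 635.36 T; milk: 5462.7(T − 47.4)
6098.1 T = 258932 − 50768 = 208164
T ≈ 34.14 °C — above 0 °C, consistent with complete melting.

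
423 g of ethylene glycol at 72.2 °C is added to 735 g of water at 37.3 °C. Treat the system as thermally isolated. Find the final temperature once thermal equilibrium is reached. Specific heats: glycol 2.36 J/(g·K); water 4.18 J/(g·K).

Set heat shed by the hot body equal to heat absorbed by the cold body:
423*2.36*(72.2 − T) = 735*4.18*(T − 37.3)
998.28(72.2 − T) = 3072.3(T − 37.3)
4070.6 T = 186673  ⇒  T ≈ 45.86 °C

T_f ≈ 45.9 °C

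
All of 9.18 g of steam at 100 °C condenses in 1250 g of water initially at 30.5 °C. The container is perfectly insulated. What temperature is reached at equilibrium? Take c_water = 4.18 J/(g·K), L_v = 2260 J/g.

Conservation of energy gives ΣQ = 0:
steam→water at 100 °C releases m L_v = 9.18·2260 = 20747; condensed water 100 °C→T: 38.37(T − 100); water warms: 1250·4.18·(T − 30.5) = 5225(T − 30.5)
5263.4 T = 20747 + 3837.2 + 159362 = 183947
T ≈ 34.95 °C — below 100 °C, confirming all the steam condensed.

T_f ≈ 34.9 °C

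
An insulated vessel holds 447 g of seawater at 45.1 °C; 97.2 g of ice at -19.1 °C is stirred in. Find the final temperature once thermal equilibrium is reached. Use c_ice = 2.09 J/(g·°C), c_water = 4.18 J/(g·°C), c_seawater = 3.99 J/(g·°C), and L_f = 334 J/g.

Setting the total heat transfer to zero:
ice -19.1→0 °C: 97.2×2.09×19.1 = 3880.1
  fusion: m_ice L_f = 97.2×334 = 32465
  meltwater 0→T: 97.2×4.18×T = 406.3 T
  seawater: 1783.5(T − 45.1)
2189.8 T = 80437 − 36345 = 44092
T ≈ 20.14 °C. Since T > 0 °C, the all-ice-melts assumption holds.

T_f ≈ 20.1 °C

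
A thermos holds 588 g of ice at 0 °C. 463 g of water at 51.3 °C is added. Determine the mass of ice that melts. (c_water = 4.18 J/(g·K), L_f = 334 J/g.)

m_melted ≈ 297 g

Water can give up m c ΔT = 463×4.18×51.3 = 99283 J before reaching 0 °C.
Melting all 588 g of ice would need 588×334 = 196392 J.
99283 J < 196392 J, so only part of the ice melts and the system sits at 0 °C.
m_melted×334 = 99283  ⇒  m_melted ≈ 297.3 g.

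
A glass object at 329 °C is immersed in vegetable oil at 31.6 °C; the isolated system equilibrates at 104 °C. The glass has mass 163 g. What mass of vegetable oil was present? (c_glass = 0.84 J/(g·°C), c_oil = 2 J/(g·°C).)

m ≈ 213 g

Heat lost by the glass = heat gained by the oil:
163·0.84·(329 − 104) = m·2·(104 − 31.6)
144.8 m = 30807  ⇒  m ≈ 212.8 g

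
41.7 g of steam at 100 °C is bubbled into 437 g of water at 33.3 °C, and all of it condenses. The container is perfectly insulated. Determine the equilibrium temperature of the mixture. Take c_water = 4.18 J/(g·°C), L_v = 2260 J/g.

Sum of m c ΔT and latent-heat terms is zero:
condense steam: −41.7·2260 = −94242
  condensate cools 100→T: 41.7·4.18·(T − 100) = 174.31(T − 100)
  water warms: 437·4.18·(T − 33.3) = 1826.7(T − 33.3)
2001 T = 94242 + 17431 + 60828 = 172500
T ≈ 86.21 °C (< 100 °C, so full condensation is consistent).

T_f ≈ 86.2 °C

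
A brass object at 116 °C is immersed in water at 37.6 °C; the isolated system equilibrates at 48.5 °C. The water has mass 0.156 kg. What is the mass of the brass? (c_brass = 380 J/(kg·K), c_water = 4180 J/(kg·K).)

m ≈ 0.277 kg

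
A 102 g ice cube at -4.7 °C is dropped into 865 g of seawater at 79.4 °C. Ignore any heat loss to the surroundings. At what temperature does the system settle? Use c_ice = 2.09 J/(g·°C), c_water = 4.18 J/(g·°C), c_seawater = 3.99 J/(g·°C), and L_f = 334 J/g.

Conservation of energy gives ΣQ = 0:
warm ice to 0 °C: 102·2.09·(0 − (-4.7)) = 1001.9
  latent heat to melt: 102·334 = 34068
  meltwater 0→T: 102·4.18·T = 426.36 T
  seawater cools: 865·3.99·(T − 79.4) = 3451.4(T − 79.4)
3877.7 T = 274037 − 35070 = 238967
T ≈ 61.63 °C (positive, so assuming full melt was valid).

T_f ≈ 61.6 °C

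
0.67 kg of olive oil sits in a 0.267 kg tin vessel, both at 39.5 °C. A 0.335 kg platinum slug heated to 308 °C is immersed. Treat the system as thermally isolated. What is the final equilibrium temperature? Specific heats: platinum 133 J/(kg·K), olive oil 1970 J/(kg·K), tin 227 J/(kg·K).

T_f ≈ 47.9 °C

Heat gained plus heat lost sum to zero:
0.335×133×(T − 308) + 0.67×1970×(T − 39.5) + 0.267×227×(T − 39.5) = 0
44.55(T − 308) + 1319.9(T − 39.5) + 60.61(T − 39.5) = 0
1425.1 T = 68253
T ≈ 47.89 °C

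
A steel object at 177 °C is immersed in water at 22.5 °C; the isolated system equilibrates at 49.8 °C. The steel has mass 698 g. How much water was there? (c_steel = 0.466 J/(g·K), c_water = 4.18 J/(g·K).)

Setting the total heat transfer to zero:
698·0.466·(49.8 − 177) + m·4.18·(49.8 − 22.5) = 0
114.11 m = 41374
m = 41374/114.11 ≈ 362.6 g

m ≈ 363 g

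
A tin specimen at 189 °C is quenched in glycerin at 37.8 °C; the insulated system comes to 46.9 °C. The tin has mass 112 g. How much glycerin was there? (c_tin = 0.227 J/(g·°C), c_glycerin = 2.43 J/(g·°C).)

Setting the total heat transfer to zero:
112×0.227×(46.9 − 189) + m×2.43×(46.9 − 37.8) = 0
22.11 m = 3612.8
m = 3612.8/22.11 ≈ 163.4 g

m ≈ 163 g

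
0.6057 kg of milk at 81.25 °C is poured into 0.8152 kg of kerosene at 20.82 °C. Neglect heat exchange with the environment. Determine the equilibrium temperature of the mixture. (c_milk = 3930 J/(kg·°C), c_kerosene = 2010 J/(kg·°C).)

Heat lost by the milk equals heat gained by the kerosene:
0.6057*3930*(81.25 − T) = 0.8152*2010*(T − 20.82)
2380.4(81.25 − T) = 1638.6(T − 20.82)
4019 T = 227522  ⇒  T ≈ 56.61 °C

T_f ≈ 56.6 °C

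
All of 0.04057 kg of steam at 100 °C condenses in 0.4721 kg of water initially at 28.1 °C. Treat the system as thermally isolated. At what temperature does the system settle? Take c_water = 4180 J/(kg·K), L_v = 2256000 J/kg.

Conservation of energy gives ΣQ = 0:
condense steam: −0.04057×2256000 = −91526
  condensate cools 100→T: 0.04057×4180×(T − 100) = 169.58(T − 100)
  original water: 1973.4(T − 28.1)
2143 T = 91526 + 16958 + 55452 = 163936
T ≈ 76.50 °C (< 100 °C, so full condensation is consistent).

T_f ≈ 76.5 °C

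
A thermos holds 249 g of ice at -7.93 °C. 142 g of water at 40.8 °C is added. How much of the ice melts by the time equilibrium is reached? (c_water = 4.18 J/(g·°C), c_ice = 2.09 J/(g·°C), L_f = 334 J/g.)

Cooling the water to 0 °C releases 142·4.18·40.8 = 24217 J.
Warming the ice to 0 °C takes 249·2.09·7.93 = 4126.9 J, leaving 20090 J for melting.
To melt every bit of ice: 249·334 = 83166 J.
Since 20090 < 83166 J, not all the ice melts; equilibrium is at 0 °C.
Mass melted = 20090/334 ≈ 60.15 g.

m_melted ≈ 60.2 g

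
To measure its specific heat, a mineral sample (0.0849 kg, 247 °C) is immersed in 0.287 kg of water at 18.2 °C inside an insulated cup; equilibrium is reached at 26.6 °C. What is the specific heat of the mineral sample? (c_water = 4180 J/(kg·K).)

c ≈ 539 J/(kg·K)

Taking heat into each body as positive, Σ m c ΔT = 0:
0.0849·c·(26.6 − 247) + 0.287·4180·(26.6 − 18.2) = 0
-18.71 c = -10077
c = -10077/-18.71 ≈ 538.5 J/(kg·K)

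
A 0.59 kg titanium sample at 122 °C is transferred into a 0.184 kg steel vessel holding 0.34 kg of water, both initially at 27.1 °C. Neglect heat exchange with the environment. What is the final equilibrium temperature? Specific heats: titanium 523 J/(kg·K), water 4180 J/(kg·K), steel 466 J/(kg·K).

T_f ≈ 43.2 °C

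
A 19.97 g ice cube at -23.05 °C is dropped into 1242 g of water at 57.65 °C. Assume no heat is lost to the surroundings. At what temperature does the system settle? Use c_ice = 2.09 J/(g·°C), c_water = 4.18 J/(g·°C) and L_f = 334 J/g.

T_f ≈ 55.3 °C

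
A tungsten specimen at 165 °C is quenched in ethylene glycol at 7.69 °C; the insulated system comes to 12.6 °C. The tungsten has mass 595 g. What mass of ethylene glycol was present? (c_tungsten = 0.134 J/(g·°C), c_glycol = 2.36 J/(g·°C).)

Taking heat into each body as positive, Σ m c ΔT = 0:
595×0.134×(12.6 − 165) + m×2.36×(12.6 − 7.69) = 0
11.59 m = 12151
m = 12151/11.59 ≈ 1049 g

m ≈ 1050 g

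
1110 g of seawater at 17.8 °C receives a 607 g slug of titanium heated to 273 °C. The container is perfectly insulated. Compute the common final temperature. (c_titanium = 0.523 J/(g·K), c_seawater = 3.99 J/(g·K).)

Heat gained plus heat lost sum to zero:
607*0.523*(T − 273) + 1110*3.99*(T − 17.8) = 0
317.46(T − 273) + 4428.9(T − 17.8) = 0
(317.46 + 4428.9) T = 317.46*273 + 4428.9*17.8
T = 165501/4746.4 ≈ 34.87 °C

T_f ≈ 34.9 °C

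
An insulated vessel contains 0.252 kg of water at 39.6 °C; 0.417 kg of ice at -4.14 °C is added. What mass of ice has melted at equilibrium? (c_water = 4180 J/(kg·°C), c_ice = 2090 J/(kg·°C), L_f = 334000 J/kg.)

m_melted ≈ 0.114 kg

Heat available from the water dropping to 0 °C: 0.252×4180×39.6 = 41713 J.
Warming the ice to 0 °C takes 0.417×2090×4.14 = 3608.1 J, leaving 38105 J for melting.
Melting all 0.417 kg of ice would need 0.417×334000 = 139278 J.
Since 38105 < 139278 J, not all the ice melts; equilibrium is at 0 °C.
m_melt = 38105 / L_f = 0.1141 kg.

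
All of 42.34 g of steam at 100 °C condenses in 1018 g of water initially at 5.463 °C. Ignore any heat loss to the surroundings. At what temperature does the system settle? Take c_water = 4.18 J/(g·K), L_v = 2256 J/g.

Heat gained plus heat lost sum to zero:
condense steam: −42.34×2256 = −95519; condensate cools 100→T: 42.34×4.18×(T − 100) = 176.98(T − 100); original water: 4255.2(T − 5.463)
4432.2 T = 95519 + 17698 + 23246 = 136464
T ≈ 30.79 °C, under the boiling point, so the assumption holds.

T_f ≈ 30.8 °C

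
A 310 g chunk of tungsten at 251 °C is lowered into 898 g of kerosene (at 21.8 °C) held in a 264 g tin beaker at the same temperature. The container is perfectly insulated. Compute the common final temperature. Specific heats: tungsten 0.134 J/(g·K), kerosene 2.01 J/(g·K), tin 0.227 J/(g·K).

T_f ≈ 26.8 °C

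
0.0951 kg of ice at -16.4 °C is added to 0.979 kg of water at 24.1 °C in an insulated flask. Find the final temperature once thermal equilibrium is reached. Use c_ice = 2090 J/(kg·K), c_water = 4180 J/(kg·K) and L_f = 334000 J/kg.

T_f ≈ 14.2 °C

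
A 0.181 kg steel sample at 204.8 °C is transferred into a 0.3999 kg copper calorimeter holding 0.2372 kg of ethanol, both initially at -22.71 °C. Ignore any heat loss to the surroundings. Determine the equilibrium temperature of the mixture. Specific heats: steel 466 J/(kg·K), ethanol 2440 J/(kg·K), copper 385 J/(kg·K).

T_f ≈ 0.8 °C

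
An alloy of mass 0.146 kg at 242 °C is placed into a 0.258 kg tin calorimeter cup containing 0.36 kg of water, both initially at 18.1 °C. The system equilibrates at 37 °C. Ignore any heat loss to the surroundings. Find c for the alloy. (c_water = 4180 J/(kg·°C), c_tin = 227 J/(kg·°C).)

Energy conservation, ΣQ = 0:
0.146×c×(37 − 242) + 0.36×4180×(37 − 18.1) + 0.258×227×(37 − 18.1) = 0
-29.93 c = -29548
c = -29548/-29.93 ≈ 987.2 J/(kg·°C)

c ≈ 987 J/(kg·°C)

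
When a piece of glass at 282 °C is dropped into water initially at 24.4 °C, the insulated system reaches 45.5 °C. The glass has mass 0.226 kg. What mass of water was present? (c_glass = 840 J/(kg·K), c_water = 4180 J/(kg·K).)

m ≈ 0.509 kg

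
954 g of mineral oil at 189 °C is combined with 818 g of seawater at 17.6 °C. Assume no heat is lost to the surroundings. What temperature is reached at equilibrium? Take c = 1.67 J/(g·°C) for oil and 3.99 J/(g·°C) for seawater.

T_f ≈ 73.8 °C

Net heat exchanged in the isolated system is zero:
954·1.67·(T − 189) + 818·3.99·(T − 17.6) = 0
1593.2(T − 189) + 3263.8(T − 17.6) = 0
4857 T = 358554
T = 358554/4857 ≈ 73.82 °C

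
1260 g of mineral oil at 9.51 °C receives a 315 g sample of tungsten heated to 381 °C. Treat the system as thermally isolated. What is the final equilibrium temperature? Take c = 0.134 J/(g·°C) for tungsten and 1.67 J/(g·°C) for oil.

Energy conservation, ΣQ = 0:
315·0.134·(T − 381) + 1260·1.67·(T − 9.51) = 0
(42.21 + 2104.2) T = 42.21·381 + 2104.2·9.51
T = 36093/2146.4 ≈ 16.82 °C

T_f ≈ 16.8 °C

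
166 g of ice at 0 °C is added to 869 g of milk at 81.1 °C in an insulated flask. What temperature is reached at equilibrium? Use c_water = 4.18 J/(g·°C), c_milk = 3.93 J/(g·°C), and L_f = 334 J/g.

T_f ≈ 53.9 °C

Net heat exchanged in the isolated system is zero:
fusion: m_ice L_f = 166·334 = 55444
  meltwater 0→T: 166·4.18·T = 693.88 T
  milk: 3415.2(T − 81.1)
4109.1 T = 276970 − 55444 = 221526
T ≈ 53.91 °C (positive, so assuming full melt was valid).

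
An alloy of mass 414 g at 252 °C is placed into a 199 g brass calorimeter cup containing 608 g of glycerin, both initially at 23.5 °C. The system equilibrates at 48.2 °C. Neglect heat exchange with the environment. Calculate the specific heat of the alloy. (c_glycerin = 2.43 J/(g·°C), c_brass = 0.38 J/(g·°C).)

c ≈ 0.455 J/(g·°C)

Net heat exchanged in the isolated system is zero:
414×c×(48.2 − 252) + 608×2.43×(48.2 − 23.5) + 199×0.38×(48.2 − 23.5) = 0
-84373 c = -38361
c = -38361/-84373 ≈ 0.4547 J/(g·°C)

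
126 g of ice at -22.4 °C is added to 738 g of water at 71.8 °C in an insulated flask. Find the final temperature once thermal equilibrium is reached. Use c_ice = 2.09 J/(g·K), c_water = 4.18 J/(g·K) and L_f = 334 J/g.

Let T be the final temperature. ΣQ_i = 0:
ice -22.4→0 °C: 126×2.09×22.4 = 5898.8
  fusion: m_ice L_f = 126×334 = 42084
  meltwater 0→T: 126×4.18×T = 526.68 T
  water cools: 738×4.18×(T − 71.8) = 3084.8(T − 71.8)
3611.5 T = 221492 − 47983 = 173509
T ≈ 48.04 °C — above 0 °C, consistent with complete melting.

T_f ≈ 48.0 °C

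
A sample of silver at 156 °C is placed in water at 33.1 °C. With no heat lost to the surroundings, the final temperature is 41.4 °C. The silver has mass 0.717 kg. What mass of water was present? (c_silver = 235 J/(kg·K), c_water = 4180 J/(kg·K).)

Heat lost by the silver = heat gained by the water:
0.717·235·(156 − 41.4) = m·4180·(41.4 − 33.1)
34694 m = 19310  ⇒  m ≈ 0.5566 kg

m ≈ 0.557 kg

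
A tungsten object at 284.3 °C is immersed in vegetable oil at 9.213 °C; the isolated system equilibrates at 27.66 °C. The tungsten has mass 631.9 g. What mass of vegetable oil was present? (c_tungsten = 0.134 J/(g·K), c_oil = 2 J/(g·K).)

Heat lost by the tungsten = heat gained by the oil:
631.9·0.134·(284.3 − 27.66) = m·2·(27.66 − 9.213)
36.89 m = 21731  ⇒  m ≈ 589 g

m ≈ 589 g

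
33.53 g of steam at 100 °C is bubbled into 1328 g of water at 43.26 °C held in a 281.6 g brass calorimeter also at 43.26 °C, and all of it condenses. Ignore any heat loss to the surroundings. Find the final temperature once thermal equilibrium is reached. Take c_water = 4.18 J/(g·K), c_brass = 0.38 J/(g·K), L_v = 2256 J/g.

Energy balance with sensible and latent terms:
latent heat released on condensation: 33.53·2256 = 75644; condensate cools 100→T: 33.53·4.18·(T − 100) = 140.16(T − 100); original water: 5551(T − 43.26); brass cup: 281.6·0.38·(T − 43.26) = 107.01(T − 43.26)
5798.2 T = 75644 + 14016 + 244767 = 334426
T ≈ 57.68 °C (< 100 °C, so full condensation is consistent).

T_f ≈ 57.7 °C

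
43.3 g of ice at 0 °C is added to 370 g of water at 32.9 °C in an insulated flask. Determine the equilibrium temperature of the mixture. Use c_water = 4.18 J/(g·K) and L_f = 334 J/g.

Setting the total heat transfer to zero:
melt ice: 43.3·334 = 14462; warm the meltwater: 180.99 T; water cools: 370·4.18·(T − 32.9) = 1546.6(T − 32.9)
1727.6 T = 50883 − 14462 = 36421
T ≈ 21.08 °C (positive, so assuming full melt was valid).

T_f ≈ 21.1 °C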